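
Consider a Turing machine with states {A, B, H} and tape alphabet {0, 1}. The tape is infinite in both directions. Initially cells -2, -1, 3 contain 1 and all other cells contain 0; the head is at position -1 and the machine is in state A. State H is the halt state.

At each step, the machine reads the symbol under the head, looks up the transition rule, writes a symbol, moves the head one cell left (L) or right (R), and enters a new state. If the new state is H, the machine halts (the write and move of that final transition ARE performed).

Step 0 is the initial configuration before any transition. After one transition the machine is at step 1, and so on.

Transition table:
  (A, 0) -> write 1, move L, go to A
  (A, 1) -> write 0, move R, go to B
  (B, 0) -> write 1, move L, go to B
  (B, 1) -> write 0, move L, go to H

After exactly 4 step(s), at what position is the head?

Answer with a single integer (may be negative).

Step 1: in state A at pos -1, read 1 -> (A,1)->write 0,move R,goto B. Now: state=B, head=0, tape[-3..4]=01000010 (head:    ^)
Step 2: in state B at pos 0, read 0 -> (B,0)->write 1,move L,goto B. Now: state=B, head=-1, tape[-3..4]=01010010 (head:   ^)
Step 3: in state B at pos -1, read 0 -> (B,0)->write 1,move L,goto B. Now: state=B, head=-2, tape[-3..4]=01110010 (head:  ^)
Step 4: in state B at pos -2, read 1 -> (B,1)->write 0,move L,goto H. Now: state=H, head=-3, tape[-4..4]=000110010 (head:  ^)

Answer: -3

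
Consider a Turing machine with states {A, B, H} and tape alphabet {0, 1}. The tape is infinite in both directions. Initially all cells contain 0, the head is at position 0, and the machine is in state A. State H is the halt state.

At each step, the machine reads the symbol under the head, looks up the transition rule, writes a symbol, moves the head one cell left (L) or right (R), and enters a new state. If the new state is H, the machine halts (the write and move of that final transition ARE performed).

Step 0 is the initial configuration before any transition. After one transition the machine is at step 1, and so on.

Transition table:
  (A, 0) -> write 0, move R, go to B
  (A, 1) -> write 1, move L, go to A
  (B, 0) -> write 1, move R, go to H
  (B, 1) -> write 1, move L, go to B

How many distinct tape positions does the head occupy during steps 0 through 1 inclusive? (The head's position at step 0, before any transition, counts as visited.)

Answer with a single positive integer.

Answer: 2

Derivation:
Step 1: in state A at pos 0, read 0 -> (A,0)->write 0,move R,goto B. Now: state=B, head=1, tape[-1..2]=0000 (head:   ^)
Head positions at steps 0..1: starting at 0, distinct positions visited = {0, 1} -> 2 position(s)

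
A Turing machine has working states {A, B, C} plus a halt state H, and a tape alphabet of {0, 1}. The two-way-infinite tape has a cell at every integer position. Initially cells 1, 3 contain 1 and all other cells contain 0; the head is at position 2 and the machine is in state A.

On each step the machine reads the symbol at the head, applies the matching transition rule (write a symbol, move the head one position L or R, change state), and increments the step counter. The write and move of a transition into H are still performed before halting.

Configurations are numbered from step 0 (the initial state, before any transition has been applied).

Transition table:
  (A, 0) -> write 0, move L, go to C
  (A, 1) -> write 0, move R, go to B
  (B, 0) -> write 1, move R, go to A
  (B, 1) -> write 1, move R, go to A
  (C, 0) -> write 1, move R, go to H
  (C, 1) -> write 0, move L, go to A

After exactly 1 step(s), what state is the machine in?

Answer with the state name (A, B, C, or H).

Step 1: in state A at pos 2, read 0 -> (A,0)->write 0,move L,goto C. Now: state=C, head=1, tape[0..4]=01010 (head:  ^)

Answer: C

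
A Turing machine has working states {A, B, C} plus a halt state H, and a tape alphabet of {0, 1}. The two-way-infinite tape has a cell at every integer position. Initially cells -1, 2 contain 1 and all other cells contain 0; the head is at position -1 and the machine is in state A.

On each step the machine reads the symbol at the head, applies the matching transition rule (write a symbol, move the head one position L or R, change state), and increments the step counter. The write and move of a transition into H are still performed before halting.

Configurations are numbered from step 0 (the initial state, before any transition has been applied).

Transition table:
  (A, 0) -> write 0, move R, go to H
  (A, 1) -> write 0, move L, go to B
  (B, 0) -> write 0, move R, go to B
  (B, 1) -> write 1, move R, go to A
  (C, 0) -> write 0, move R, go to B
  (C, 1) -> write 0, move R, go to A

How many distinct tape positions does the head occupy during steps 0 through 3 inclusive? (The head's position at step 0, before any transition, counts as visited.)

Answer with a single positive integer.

Answer: 3

Derivation:
Step 1: in state A at pos -1, read 1 -> (A,1)->write 0,move L,goto B. Now: state=B, head=-2, tape[-3..3]=0000010 (head:  ^)
Step 2: in state B at pos -2, read 0 -> (B,0)->write 0,move R,goto B. Now: state=B, head=-1, tape[-3..3]=0000010 (head:   ^)
Step 3: in state B at pos -1, read 0 -> (B,0)->write 0,move R,goto B. Now: state=B, head=0, tape[-3..3]=0000010 (head:    ^)
Head positions at steps 0..3: starting at -1, distinct positions visited = {-2, -1, 0} -> 3 position(s)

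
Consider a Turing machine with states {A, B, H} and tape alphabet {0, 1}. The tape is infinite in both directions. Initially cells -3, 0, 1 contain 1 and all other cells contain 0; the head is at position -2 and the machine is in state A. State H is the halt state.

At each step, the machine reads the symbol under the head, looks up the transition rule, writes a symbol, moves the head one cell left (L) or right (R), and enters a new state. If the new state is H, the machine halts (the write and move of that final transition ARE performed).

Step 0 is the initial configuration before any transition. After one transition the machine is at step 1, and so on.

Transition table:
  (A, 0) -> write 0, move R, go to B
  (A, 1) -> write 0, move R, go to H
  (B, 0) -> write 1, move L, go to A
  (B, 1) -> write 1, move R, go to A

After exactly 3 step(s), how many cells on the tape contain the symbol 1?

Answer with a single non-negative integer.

Answer: 4

Derivation:
Step 1: in state A at pos -2, read 0 -> (A,0)->write 0,move R,goto B. Now: state=B, head=-1, tape[-4..2]=0100110 (head:    ^)
Step 2: in state B at pos -1, read 0 -> (B,0)->write 1,move L,goto A. Now: state=A, head=-2, tape[-4..2]=0101110 (head:   ^)
Step 3: in state A at pos -2, read 0 -> (A,0)->write 0,move R,goto B. Now: state=B, head=-1, tape[-4..2]=0101110 (head:    ^)
Cells containing 1 after step 3: {-3, -1, 0, 1} -> 4 cell(s)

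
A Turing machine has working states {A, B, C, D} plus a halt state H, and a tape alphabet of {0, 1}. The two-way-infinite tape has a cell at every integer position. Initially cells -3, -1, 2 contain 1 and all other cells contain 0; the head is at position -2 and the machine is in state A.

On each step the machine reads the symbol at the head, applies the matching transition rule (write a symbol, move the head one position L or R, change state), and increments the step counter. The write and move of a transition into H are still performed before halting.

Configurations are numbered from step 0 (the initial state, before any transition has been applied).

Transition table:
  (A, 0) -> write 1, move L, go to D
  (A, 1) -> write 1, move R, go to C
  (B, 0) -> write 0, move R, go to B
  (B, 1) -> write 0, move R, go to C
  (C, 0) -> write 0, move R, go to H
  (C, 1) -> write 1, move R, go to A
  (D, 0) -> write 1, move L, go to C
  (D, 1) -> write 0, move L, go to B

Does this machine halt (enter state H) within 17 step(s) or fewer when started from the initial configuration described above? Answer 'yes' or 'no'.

Answer: yes

Derivation:
Step 1: in state A at pos -2, read 0 -> (A,0)->write 1,move L,goto D. Now: state=D, head=-3, tape[-4..3]=01110010 (head:  ^)
Step 2: in state D at pos -3, read 1 -> (D,1)->write 0,move L,goto B. Now: state=B, head=-4, tape[-5..3]=000110010 (head:  ^)
Step 3: in state B at pos -4, read 0 -> (B,0)->write 0,move R,goto B. Now: state=B, head=-3, tape[-5..3]=000110010 (head:   ^)
Step 4: in state B at pos -3, read 0 -> (B,0)->write 0,move R,goto B. Now: state=B, head=-2, tape[-5..3]=000110010 (head:    ^)
Step 5: in state B at pos -2, read 1 -> (B,1)->write 0,move R,goto C. Now: state=C, head=-1, tape[-5..3]=000010010 (head:     ^)
Step 6: in state C at pos -1, read 1 -> (C,1)->write 1,move R,goto A. Now: state=A, head=0, tape[-5..3]=000010010 (head:      ^)
Step 7: in state A at pos 0, read 0 -> (A,0)->write 1,move L,goto D. Now: state=D, head=-1, tape[-5..3]=000011010 (head:     ^)
Step 8: in state D at pos -1, read 1 -> (D,1)->write 0,move L,goto B. Now: state=B, head=-2, tape[-5..3]=000001010 (head:    ^)
Step 9: in state B at pos -2, read 0 -> (B,0)->write 0,move R,goto B. Now: state=B, head=-1, tape[-5..3]=000001010 (head:     ^)
Step 10: in state B at pos -1, read 0 -> (B,0)->write 0,move R,goto B. Now: state=B, head=0, tape[-5..3]=000001010 (head:      ^)
Step 11: in state B at pos 0, read 1 -> (B,1)->write 0,move R,goto C. Now: state=C, head=1, tape[-5..3]=000000010 (head:       ^)
Step 12: in state C at pos 1, read 0 -> (C,0)->write 0,move R,goto H. Now: state=H, head=2, tape[-5..3]=000000010 (head:        ^)
State H reached at step 12; 12 <= 17 -> yes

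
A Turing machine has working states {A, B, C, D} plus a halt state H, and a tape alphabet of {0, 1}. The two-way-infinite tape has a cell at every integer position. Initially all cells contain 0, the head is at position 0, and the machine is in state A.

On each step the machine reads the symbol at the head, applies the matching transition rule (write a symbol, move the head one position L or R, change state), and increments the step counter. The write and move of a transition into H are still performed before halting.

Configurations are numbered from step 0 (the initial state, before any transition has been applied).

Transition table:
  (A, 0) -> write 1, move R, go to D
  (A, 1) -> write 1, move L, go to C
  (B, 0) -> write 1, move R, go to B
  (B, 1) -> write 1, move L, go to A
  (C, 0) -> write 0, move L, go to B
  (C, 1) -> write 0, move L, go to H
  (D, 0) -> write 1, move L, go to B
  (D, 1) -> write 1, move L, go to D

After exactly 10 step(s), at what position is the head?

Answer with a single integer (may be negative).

Answer: -4

Derivation:
Step 1: in state A at pos 0, read 0 -> (A,0)->write 1,move R,goto D. Now: state=D, head=1, tape[-1..2]=0100 (head:   ^)
Step 2: in state D at pos 1, read 0 -> (D,0)->write 1,move L,goto B. Now: state=B, head=0, tape[-1..2]=0110 (head:  ^)
Step 3: in state B at pos 0, read 1 -> (B,1)->write 1,move L,goto A. Now: state=A, head=-1, tape[-2..2]=00110 (head:  ^)
Step 4: in state A at pos -1, read 0 -> (A,0)->write 1,move R,goto D. Now: state=D, head=0, tape[-2..2]=01110 (head:   ^)
Step 5: in state D at pos 0, read 1 -> (D,1)->write 1,move L,goto D. Now: state=D, head=-1, tape[-2..2]=01110 (head:  ^)
Step 6: in state D at pos -1, read 1 -> (D,1)->write 1,move L,goto D. Now: state=D, head=-2, tape[-3..2]=001110 (head:  ^)
Step 7: in state D at pos -2, read 0 -> (D,0)->write 1,move L,goto B. Now: state=B, head=-3, tape[-4..2]=0011110 (head:  ^)
Step 8: in state B at pos -3, read 0 -> (B,0)->write 1,move R,goto B. Now: state=B, head=-2, tape[-4..2]=0111110 (head:   ^)
Step 9: in state B at pos -2, read 1 -> (B,1)->write 1,move L,goto A. Now: state=A, head=-3, tape[-4..2]=0111110 (head:  ^)
Step 10: in state A at pos -3, read 1 -> (A,1)->write 1,move L,goto C. Now: state=C, head=-4, tape[-5..2]=00111110 (head:  ^)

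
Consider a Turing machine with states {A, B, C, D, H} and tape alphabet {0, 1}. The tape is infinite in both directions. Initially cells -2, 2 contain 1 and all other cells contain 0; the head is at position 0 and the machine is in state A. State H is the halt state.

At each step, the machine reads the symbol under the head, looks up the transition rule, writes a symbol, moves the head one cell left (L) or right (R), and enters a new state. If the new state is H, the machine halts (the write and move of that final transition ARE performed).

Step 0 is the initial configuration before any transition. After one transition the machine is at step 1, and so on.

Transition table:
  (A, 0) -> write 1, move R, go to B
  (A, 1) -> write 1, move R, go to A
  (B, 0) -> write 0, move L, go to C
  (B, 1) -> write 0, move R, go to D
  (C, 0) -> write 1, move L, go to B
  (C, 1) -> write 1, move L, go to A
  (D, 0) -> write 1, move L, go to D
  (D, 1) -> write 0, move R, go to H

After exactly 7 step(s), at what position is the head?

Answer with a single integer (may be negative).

Answer: -1

Derivation:
Step 1: in state A at pos 0, read 0 -> (A,0)->write 1,move R,goto B. Now: state=B, head=1, tape[-3..3]=0101010 (head:     ^)
Step 2: in state B at pos 1, read 0 -> (B,0)->write 0,move L,goto C. Now: state=C, head=0, tape[-3..3]=0101010 (head:    ^)
Step 3: in state C at pos 0, read 1 -> (C,1)->write 1,move L,goto A. Now: state=A, head=-1, tape[-3..3]=0101010 (head:   ^)
Step 4: in state A at pos -1, read 0 -> (A,0)->write 1,move R,goto B. Now: state=B, head=0, tape[-3..3]=0111010 (head:    ^)
Step 5: in state B at pos 0, read 1 -> (B,1)->write 0,move R,goto D. Now: state=D, head=1, tape[-3..3]=0110010 (head:     ^)
Step 6: in state D at pos 1, read 0 -> (D,0)->write 1,move L,goto D. Now: state=D, head=0, tape[-3..3]=0110110 (head:    ^)
Step 7: in state D at pos 0, read 0 -> (D,0)->write 1,move L,goto D. Now: state=D, head=-1, tape[-3..3]=0111110 (head:   ^)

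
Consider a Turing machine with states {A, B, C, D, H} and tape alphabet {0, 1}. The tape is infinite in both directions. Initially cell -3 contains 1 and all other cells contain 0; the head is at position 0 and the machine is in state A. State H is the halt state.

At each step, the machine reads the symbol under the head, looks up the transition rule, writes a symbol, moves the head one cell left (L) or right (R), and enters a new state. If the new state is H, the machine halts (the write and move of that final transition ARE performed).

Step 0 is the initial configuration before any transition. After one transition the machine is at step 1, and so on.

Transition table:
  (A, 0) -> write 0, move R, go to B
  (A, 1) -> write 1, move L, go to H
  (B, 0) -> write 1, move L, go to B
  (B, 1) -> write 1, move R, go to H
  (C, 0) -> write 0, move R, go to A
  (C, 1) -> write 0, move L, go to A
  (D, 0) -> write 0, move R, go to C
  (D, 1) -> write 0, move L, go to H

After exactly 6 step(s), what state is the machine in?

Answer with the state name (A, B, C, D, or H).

Answer: H

Derivation:
Step 1: in state A at pos 0, read 0 -> (A,0)->write 0,move R,goto B. Now: state=B, head=1, tape[-4..2]=0100000 (head:      ^)
Step 2: in state B at pos 1, read 0 -> (B,0)->write 1,move L,goto B. Now: state=B, head=0, tape[-4..2]=0100010 (head:     ^)
Step 3: in state B at pos 0, read 0 -> (B,0)->write 1,move L,goto B. Now: state=B, head=-1, tape[-4..2]=0100110 (head:    ^)
Step 4: in state B at pos -1, read 0 -> (B,0)->write 1,move L,goto B. Now: state=B, head=-2, tape[-4..2]=0101110 (head:   ^)
Step 5: in state B at pos -2, read 0 -> (B,0)->write 1,move L,goto B. Now: state=B, head=-3, tape[-4..2]=0111110 (head:  ^)
Step 6: in state B at pos -3, read 1 -> (B,1)->write 1,move R,goto H. Now: state=H, head=-2, tape[-4..2]=0111110 (head:   ^)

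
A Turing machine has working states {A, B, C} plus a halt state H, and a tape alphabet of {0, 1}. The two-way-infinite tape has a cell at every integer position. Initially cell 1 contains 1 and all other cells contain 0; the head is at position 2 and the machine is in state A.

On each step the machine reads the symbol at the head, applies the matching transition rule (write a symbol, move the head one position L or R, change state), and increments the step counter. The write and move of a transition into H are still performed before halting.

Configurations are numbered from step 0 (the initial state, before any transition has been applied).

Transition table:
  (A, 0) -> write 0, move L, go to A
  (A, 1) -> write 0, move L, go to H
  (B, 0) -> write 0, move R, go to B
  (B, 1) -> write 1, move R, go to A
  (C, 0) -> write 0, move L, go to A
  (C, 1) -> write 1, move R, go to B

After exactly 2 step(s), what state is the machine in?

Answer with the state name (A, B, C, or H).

Step 1: in state A at pos 2, read 0 -> (A,0)->write 0,move L,goto A. Now: state=A, head=1, tape[0..3]=0100 (head:  ^)
Step 2: in state A at pos 1, read 1 -> (A,1)->write 0,move L,goto H. Now: state=H, head=0, tape[-1..3]=00000 (head:  ^)

Answer: H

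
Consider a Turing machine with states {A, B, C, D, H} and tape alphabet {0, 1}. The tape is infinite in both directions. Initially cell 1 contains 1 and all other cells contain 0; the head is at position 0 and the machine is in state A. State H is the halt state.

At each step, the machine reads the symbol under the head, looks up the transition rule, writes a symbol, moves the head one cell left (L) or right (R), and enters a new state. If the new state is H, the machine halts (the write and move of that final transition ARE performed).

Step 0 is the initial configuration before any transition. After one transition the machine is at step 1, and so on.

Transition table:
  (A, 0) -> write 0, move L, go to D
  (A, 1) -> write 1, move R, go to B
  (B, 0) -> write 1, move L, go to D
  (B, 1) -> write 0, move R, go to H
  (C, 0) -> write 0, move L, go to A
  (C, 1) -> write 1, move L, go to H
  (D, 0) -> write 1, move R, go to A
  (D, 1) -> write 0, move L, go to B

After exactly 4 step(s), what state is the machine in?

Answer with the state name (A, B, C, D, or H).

Step 1: in state A at pos 0, read 0 -> (A,0)->write 0,move L,goto D. Now: state=D, head=-1, tape[-2..2]=00010 (head:  ^)
Step 2: in state D at pos -1, read 0 -> (D,0)->write 1,move R,goto A. Now: state=A, head=0, tape[-2..2]=01010 (head:   ^)
Step 3: in state A at pos 0, read 0 -> (A,0)->write 0,move L,goto D. Now: state=D, head=-1, tape[-2..2]=01010 (head:  ^)
Step 4: in state D at pos -1, read 1 -> (D,1)->write 0,move L,goto B. Now: state=B, head=-2, tape[-3..2]=000010 (head:  ^)

Answer: B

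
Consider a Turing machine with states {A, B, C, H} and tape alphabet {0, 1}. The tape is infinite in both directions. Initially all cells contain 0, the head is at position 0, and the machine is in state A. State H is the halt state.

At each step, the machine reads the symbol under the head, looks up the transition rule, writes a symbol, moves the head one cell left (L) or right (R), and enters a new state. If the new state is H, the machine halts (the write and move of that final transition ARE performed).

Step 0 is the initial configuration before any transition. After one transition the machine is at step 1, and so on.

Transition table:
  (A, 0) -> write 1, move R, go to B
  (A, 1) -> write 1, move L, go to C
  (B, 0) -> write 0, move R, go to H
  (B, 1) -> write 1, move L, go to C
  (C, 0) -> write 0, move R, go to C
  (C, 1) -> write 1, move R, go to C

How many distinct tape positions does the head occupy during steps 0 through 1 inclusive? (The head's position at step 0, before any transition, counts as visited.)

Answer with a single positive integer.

Answer: 2

Derivation:
Step 1: in state A at pos 0, read 0 -> (A,0)->write 1,move R,goto B. Now: state=B, head=1, tape[-1..2]=0100 (head:   ^)
Head positions at steps 0..1: starting at 0, distinct positions visited = {0, 1} -> 2 position(s)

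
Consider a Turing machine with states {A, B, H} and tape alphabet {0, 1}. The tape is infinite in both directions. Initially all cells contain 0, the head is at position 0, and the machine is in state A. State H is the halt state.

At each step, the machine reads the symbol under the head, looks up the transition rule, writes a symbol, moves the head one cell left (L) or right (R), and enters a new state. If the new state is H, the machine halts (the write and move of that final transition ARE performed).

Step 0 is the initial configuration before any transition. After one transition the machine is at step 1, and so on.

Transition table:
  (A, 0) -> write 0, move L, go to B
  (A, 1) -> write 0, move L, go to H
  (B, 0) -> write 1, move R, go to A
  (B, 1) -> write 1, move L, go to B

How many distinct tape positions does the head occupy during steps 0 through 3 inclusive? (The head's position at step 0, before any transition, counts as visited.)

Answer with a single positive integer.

Step 1: in state A at pos 0, read 0 -> (A,0)->write 0,move L,goto B. Now: state=B, head=-1, tape[-2..1]=0000 (head:  ^)
Step 2: in state B at pos -1, read 0 -> (B,0)->write 1,move R,goto A. Now: state=A, head=0, tape[-2..1]=0100 (head:   ^)
Step 3: in state A at pos 0, read 0 -> (A,0)->write 0,move L,goto B. Now: state=B, head=-1, tape[-2..1]=0100 (head:  ^)
Head positions at steps 0..3: starting at 0, distinct positions visited = {-1, 0} -> 2 position(s)

Answer: 2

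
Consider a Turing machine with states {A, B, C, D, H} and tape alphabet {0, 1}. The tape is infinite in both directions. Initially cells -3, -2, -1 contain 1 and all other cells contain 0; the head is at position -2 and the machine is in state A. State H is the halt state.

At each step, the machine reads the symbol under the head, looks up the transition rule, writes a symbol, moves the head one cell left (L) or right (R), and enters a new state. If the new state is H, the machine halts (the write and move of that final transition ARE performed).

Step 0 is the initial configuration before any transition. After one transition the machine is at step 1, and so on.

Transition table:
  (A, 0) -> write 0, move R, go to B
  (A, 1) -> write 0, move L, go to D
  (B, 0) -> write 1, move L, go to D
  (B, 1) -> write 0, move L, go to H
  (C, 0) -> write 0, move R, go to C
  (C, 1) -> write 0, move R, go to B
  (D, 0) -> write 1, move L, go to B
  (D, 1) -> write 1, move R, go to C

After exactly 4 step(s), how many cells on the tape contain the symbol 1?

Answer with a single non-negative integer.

Answer: 1

Derivation:
Step 1: in state A at pos -2, read 1 -> (A,1)->write 0,move L,goto D. Now: state=D, head=-3, tape[-4..0]=01010 (head:  ^)
Step 2: in state D at pos -3, read 1 -> (D,1)->write 1,move R,goto C. Now: state=C, head=-2, tape[-4..0]=01010 (head:   ^)
Step 3: in state C at pos -2, read 0 -> (C,0)->write 0,move R,goto C. Now: state=C, head=-1, tape[-4..0]=01010 (head:    ^)
Step 4: in state C at pos -1, read 1 -> (C,1)->write 0,move R,goto B. Now: state=B, head=0, tape[-4..1]=010000 (head:     ^)
Cells containing 1 after step 4: {-3} -> 1 cell(s)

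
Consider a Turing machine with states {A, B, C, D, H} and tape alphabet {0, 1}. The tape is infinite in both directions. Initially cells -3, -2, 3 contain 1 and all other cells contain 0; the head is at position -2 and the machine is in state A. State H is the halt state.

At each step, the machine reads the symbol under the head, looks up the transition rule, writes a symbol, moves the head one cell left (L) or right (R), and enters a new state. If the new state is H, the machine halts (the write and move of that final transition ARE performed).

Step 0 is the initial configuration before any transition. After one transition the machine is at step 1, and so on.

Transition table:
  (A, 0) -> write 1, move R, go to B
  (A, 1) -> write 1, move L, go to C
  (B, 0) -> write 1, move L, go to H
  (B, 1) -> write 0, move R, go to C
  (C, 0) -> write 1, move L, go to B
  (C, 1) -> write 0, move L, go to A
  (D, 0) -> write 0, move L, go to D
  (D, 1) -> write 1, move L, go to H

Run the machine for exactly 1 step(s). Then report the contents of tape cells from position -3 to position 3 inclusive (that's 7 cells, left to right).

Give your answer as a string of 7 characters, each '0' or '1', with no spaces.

Answer: 1100001

Derivation:
Step 1: in state A at pos -2, read 1 -> (A,1)->write 1,move L,goto C. Now: state=C, head=-3, tape[-4..4]=011000010 (head:  ^)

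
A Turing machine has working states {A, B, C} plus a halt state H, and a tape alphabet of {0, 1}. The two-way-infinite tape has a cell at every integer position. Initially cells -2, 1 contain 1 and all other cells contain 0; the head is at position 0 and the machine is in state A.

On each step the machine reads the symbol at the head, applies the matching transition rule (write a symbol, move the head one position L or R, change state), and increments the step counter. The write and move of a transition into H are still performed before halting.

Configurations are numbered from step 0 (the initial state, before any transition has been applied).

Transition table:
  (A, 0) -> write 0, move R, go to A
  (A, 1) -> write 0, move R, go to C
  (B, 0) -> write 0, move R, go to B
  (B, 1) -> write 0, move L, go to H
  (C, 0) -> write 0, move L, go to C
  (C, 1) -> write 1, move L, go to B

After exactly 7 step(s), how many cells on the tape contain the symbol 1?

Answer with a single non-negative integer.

Step 1: in state A at pos 0, read 0 -> (A,0)->write 0,move R,goto A. Now: state=A, head=1, tape[-3..2]=010010 (head:     ^)
Step 2: in state A at pos 1, read 1 -> (A,1)->write 0,move R,goto C. Now: state=C, head=2, tape[-3..3]=0100000 (head:      ^)
Step 3: in state C at pos 2, read 0 -> (C,0)->write 0,move L,goto C. Now: state=C, head=1, tape[-3..3]=0100000 (head:     ^)
Step 4: in state C at pos 1, read 0 -> (C,0)->write 0,move L,goto C. Now: state=C, head=0, tape[-3..3]=0100000 (head:    ^)
Step 5: in state C at pos 0, read 0 -> (C,0)->write 0,move L,goto C. Now: state=C, head=-1, tape[-3..3]=0100000 (head:   ^)
Step 6: in state C at pos -1, read 0 -> (C,0)->write 0,move L,goto C. Now: state=C, head=-2, tape[-3..3]=0100000 (head:  ^)
Step 7: in state C at pos -2, read 1 -> (C,1)->write 1,move L,goto B. Now: state=B, head=-3, tape[-4..3]=00100000 (head:  ^)
Cells containing 1 after step 7: {-2} -> 1 cell(s)

Answer: 1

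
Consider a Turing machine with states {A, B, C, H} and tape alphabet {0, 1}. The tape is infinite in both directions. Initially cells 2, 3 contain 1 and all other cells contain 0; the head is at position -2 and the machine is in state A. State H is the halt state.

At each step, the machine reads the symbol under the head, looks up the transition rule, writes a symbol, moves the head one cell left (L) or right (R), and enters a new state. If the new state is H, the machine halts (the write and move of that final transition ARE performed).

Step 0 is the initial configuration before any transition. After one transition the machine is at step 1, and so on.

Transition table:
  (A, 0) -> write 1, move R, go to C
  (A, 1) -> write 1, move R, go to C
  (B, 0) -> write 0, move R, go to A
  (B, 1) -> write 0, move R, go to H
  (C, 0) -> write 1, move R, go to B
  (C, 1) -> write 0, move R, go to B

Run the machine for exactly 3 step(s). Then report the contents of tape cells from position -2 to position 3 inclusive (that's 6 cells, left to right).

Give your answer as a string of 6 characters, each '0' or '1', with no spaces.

Step 1: in state A at pos -2, read 0 -> (A,0)->write 1,move R,goto C. Now: state=C, head=-1, tape[-3..4]=01000110 (head:   ^)
Step 2: in state C at pos -1, read 0 -> (C,0)->write 1,move R,goto B. Now: state=B, head=0, tape[-3..4]=01100110 (head:    ^)
Step 3: in state B at pos 0, read 0 -> (B,0)->write 0,move R,goto A. Now: state=A, head=1, tape[-3..4]=01100110 (head:     ^)

Answer: 110011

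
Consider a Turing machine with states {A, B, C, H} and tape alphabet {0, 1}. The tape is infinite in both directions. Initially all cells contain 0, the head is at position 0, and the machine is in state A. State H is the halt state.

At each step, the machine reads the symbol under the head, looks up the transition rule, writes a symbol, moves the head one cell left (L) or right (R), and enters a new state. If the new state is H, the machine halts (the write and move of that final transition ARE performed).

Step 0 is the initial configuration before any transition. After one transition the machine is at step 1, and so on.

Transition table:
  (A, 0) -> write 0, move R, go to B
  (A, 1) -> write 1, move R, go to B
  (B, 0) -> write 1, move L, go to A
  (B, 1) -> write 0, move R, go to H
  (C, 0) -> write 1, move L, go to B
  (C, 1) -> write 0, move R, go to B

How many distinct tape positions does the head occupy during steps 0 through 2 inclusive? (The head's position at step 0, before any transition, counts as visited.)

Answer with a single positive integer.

Answer: 2

Derivation:
Step 1: in state A at pos 0, read 0 -> (A,0)->write 0,move R,goto B. Now: state=B, head=1, tape[-1..2]=0000 (head:   ^)
Step 2: in state B at pos 1, read 0 -> (B,0)->write 1,move L,goto A. Now: state=A, head=0, tape[-1..2]=0010 (head:  ^)
Head positions at steps 0..2: starting at 0, distinct positions visited = {0, 1} -> 2 position(s)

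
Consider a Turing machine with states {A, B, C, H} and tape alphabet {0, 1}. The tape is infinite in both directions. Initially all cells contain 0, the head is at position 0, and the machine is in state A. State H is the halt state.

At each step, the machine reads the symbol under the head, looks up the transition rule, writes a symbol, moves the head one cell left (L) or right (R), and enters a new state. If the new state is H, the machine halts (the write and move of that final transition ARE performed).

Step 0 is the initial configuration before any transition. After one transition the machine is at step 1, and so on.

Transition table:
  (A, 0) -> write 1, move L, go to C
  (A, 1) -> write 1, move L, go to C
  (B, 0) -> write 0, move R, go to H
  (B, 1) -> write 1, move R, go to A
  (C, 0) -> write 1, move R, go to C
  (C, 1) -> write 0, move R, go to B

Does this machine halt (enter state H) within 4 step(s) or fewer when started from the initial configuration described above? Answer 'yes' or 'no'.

Answer: yes

Derivation:
Step 1: in state A at pos 0, read 0 -> (A,0)->write 1,move L,goto C. Now: state=C, head=-1, tape[-2..1]=0010 (head:  ^)
Step 2: in state C at pos -1, read 0 -> (C,0)->write 1,move R,goto C. Now: state=C, head=0, tape[-2..1]=0110 (head:   ^)
Step 3: in state C at pos 0, read 1 -> (C,1)->write 0,move R,goto B. Now: state=B, head=1, tape[-2..2]=01000 (head:    ^)
Step 4: in state B at pos 1, read 0 -> (B,0)->write 0,move R,goto H. Now: state=H, head=2, tape[-2..3]=010000 (head:     ^)
State H reached at step 4; 4 <= 4 -> yes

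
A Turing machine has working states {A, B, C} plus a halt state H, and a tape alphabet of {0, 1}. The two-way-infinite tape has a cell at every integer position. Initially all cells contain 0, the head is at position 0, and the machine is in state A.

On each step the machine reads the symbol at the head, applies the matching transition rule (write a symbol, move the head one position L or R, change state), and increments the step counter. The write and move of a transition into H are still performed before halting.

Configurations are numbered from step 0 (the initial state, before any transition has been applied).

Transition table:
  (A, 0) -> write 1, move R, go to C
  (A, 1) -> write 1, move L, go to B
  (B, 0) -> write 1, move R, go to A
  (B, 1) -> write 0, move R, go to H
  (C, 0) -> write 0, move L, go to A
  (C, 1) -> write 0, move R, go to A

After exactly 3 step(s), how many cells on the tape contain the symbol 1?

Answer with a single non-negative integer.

Answer: 1

Derivation:
Step 1: in state A at pos 0, read 0 -> (A,0)->write 1,move R,goto C. Now: state=C, head=1, tape[-1..2]=0100 (head:   ^)
Step 2: in state C at pos 1, read 0 -> (C,0)->write 0,move L,goto A. Now: state=A, head=0, tape[-1..2]=0100 (head:  ^)
Step 3: in state A at pos 0, read 1 -> (A,1)->write 1,move L,goto B. Now: state=B, head=-1, tape[-2..2]=00100 (head:  ^)
Cells containing 1 after step 3: {0} -> 1 cell(s)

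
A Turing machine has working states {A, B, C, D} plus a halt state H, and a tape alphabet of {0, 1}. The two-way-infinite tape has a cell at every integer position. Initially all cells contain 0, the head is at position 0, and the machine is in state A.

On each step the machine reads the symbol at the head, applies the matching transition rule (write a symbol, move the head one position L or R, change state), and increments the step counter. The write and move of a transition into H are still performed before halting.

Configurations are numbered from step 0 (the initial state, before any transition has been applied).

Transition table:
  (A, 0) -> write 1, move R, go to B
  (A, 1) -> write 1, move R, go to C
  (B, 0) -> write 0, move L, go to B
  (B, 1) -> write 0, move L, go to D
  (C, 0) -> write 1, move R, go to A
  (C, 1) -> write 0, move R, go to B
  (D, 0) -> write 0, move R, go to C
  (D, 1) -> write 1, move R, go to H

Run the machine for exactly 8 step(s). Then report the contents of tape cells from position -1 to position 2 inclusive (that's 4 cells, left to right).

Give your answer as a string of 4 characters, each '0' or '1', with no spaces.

Step 1: in state A at pos 0, read 0 -> (A,0)->write 1,move R,goto B. Now: state=B, head=1, tape[-1..2]=0100 (head:   ^)
Step 2: in state B at pos 1, read 0 -> (B,0)->write 0,move L,goto B. Now: state=B, head=0, tape[-1..2]=0100 (head:  ^)
Step 3: in state B at pos 0, read 1 -> (B,1)->write 0,move L,goto D. Now: state=D, head=-1, tape[-2..2]=00000 (head:  ^)
Step 4: in state D at pos -1, read 0 -> (D,0)->write 0,move R,goto C. Now: state=C, head=0, tape[-2..2]=00000 (head:   ^)
Step 5: in state C at pos 0, read 0 -> (C,0)->write 1,move R,goto A. Now: state=A, head=1, tape[-2..2]=00100 (head:    ^)
Step 6: in state A at pos 1, read 0 -> (A,0)->write 1,move R,goto B. Now: state=B, head=2, tape[-2..3]=001100 (head:     ^)
Step 7: in state B at pos 2, read 0 -> (B,0)->write 0,move L,goto B. Now: state=B, head=1, tape[-2..3]=001100 (head:    ^)
Step 8: in state B at pos 1, read 1 -> (B,1)->write 0,move L,goto D. Now: state=D, head=0, tape[-2..3]=001000 (head:   ^)

Answer: 0100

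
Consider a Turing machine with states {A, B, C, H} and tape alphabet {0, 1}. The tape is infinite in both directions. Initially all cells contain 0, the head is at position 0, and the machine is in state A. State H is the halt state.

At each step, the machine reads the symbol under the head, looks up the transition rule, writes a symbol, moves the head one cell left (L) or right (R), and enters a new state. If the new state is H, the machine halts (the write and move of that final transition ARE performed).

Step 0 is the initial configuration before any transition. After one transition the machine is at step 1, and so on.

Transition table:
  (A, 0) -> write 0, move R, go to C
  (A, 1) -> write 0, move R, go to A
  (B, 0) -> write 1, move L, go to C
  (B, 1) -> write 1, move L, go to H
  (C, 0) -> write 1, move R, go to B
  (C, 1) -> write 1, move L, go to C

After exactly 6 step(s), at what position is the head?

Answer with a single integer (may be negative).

Step 1: in state A at pos 0, read 0 -> (A,0)->write 0,move R,goto C. Now: state=C, head=1, tape[-1..2]=0000 (head:   ^)
Step 2: in state C at pos 1, read 0 -> (C,0)->write 1,move R,goto B. Now: state=B, head=2, tape[-1..3]=00100 (head:    ^)
Step 3: in state B at pos 2, read 0 -> (B,0)->write 1,move L,goto C. Now: state=C, head=1, tape[-1..3]=00110 (head:   ^)
Step 4: in state C at pos 1, read 1 -> (C,1)->write 1,move L,goto C. Now: state=C, head=0, tape[-1..3]=00110 (head:  ^)
Step 5: in state C at pos 0, read 0 -> (C,0)->write 1,move R,goto B. Now: state=B, head=1, tape[-1..3]=01110 (head:   ^)
Step 6: in state B at pos 1, read 1 -> (B,1)->write 1,move L,goto H. Now: state=H, head=0, tape[-1..3]=01110 (head:  ^)

Answer: 0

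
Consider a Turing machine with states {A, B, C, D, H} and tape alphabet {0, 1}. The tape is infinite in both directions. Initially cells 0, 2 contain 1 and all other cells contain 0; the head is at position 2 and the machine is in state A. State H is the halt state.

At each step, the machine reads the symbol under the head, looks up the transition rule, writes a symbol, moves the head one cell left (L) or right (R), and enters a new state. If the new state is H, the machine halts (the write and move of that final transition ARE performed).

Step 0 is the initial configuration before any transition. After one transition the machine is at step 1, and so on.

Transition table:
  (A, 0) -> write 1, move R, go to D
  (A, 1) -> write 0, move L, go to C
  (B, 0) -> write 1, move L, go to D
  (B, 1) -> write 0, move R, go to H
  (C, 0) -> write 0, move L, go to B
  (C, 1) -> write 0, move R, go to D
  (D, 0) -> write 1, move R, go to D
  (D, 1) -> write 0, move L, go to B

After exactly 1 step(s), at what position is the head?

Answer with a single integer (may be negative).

Step 1: in state A at pos 2, read 1 -> (A,1)->write 0,move L,goto C. Now: state=C, head=1, tape[-1..3]=01000 (head:   ^)

Answer: 1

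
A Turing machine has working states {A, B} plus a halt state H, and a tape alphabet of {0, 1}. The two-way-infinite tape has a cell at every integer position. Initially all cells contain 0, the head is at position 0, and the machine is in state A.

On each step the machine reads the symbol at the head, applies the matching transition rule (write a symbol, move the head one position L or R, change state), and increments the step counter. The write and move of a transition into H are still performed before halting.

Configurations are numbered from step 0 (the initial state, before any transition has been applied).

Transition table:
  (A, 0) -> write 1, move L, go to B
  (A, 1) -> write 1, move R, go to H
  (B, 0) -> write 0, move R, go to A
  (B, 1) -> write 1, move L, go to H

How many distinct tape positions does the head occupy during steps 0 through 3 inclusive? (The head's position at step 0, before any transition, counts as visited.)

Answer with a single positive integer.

Answer: 3

Derivation:
Step 1: in state A at pos 0, read 0 -> (A,0)->write 1,move L,goto B. Now: state=B, head=-1, tape[-2..1]=0010 (head:  ^)
Step 2: in state B at pos -1, read 0 -> (B,0)->write 0,move R,goto A. Now: state=A, head=0, tape[-2..1]=0010 (head:   ^)
Step 3: in state A at pos 0, read 1 -> (A,1)->write 1,move R,goto H. Now: state=H, head=1, tape[-2..2]=00100 (head:    ^)
Head positions at steps 0..3: starting at 0, distinct positions visited = {-1, 0, 1} -> 3 position(s)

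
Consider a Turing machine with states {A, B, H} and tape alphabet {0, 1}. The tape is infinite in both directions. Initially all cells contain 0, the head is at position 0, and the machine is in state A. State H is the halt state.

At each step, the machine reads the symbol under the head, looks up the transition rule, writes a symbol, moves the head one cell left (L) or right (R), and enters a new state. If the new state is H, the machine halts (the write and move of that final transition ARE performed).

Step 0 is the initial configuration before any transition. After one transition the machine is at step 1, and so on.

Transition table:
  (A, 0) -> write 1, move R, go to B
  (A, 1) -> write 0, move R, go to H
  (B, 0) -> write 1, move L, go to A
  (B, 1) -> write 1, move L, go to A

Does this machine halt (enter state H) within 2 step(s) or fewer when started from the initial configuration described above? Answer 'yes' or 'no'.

Answer: no

Derivation:
Step 1: in state A at pos 0, read 0 -> (A,0)->write 1,move R,goto B. Now: state=B, head=1, tape[-1..2]=0100 (head:   ^)
Step 2: in state B at pos 1, read 0 -> (B,0)->write 1,move L,goto A. Now: state=A, head=0, tape[-1..2]=0110 (head:  ^)
After 2 step(s): state = A (not H) -> not halted within 2 -> no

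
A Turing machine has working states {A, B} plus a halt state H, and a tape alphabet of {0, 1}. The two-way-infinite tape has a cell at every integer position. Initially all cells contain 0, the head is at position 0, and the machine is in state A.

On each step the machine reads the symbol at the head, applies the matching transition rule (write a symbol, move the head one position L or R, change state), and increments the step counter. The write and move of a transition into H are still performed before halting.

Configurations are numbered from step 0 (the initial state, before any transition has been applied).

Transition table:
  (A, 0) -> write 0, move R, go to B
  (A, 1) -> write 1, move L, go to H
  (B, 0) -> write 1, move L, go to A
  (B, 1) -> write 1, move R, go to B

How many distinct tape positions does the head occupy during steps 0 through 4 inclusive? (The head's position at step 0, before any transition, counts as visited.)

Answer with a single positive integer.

Step 1: in state A at pos 0, read 0 -> (A,0)->write 0,move R,goto B. Now: state=B, head=1, tape[-1..2]=0000 (head:   ^)
Step 2: in state B at pos 1, read 0 -> (B,0)->write 1,move L,goto A. Now: state=A, head=0, tape[-1..2]=0010 (head:  ^)
Step 3: in state A at pos 0, read 0 -> (A,0)->write 0,move R,goto B. Now: state=B, head=1, tape[-1..2]=0010 (head:   ^)
Step 4: in state B at pos 1, read 1 -> (B,1)->write 1,move R,goto B. Now: state=B, head=2, tape[-1..3]=00100 (head:    ^)
Head positions at steps 0..4: starting at 0, distinct positions visited = {0, 1, 2} -> 3 position(s)

Answer: 3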